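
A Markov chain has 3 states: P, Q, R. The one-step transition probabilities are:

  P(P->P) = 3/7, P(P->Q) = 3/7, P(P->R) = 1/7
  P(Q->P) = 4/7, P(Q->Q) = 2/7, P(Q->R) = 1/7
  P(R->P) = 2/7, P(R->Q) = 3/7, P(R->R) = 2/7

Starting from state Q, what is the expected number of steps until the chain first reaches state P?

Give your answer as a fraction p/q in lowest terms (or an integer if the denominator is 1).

Answer: 21/11

Derivation:
Let h_i = expected steps to first reach P from state i.
Boundary: h_P = 0.
First-step equations for the other states:
  h_Q = 1 + 4/7*h_P + 2/7*h_Q + 1/7*h_R
  h_R = 1 + 2/7*h_P + 3/7*h_Q + 2/7*h_R

Substituting h_P = 0 and rearranging gives the linear system (I - Q) h = 1:
  [5/7, -1/7] . (h_Q, h_R) = 1
  [-3/7, 5/7] . (h_Q, h_R) = 1

Solving yields:
  h_Q = 21/11
  h_R = 28/11

Starting state is Q, so the expected hitting time is h_Q = 21/11.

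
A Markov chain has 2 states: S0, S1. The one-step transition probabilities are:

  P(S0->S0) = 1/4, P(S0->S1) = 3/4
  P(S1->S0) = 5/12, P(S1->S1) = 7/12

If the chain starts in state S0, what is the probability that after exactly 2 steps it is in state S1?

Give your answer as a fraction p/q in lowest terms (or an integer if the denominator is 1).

Answer: 5/8

Derivation:
Computing P^2 by repeated multiplication:
P^1 =
  S0: [1/4, 3/4]
  S1: [5/12, 7/12]
P^2 =
  S0: [3/8, 5/8]
  S1: [25/72, 47/72]

(P^2)[S0 -> S1] = 5/8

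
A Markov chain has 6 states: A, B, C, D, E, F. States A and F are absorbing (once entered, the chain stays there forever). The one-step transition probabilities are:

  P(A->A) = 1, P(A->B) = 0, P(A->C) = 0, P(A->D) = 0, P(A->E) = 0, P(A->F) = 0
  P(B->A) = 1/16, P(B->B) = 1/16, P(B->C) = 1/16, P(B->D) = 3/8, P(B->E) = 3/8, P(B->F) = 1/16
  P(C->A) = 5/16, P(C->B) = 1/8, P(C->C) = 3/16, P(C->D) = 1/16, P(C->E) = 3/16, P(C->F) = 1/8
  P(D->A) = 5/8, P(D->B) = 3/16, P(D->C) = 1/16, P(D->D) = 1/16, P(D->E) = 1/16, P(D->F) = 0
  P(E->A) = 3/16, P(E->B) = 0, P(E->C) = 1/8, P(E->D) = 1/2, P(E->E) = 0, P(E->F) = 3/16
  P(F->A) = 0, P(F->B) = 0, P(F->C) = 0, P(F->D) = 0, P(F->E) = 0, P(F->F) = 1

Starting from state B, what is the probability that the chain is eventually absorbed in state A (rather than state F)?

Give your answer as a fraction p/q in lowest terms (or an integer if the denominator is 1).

Answer: 14261/18230

Derivation:
Let a_i = P(absorbed in A | start in state i).
Boundary conditions: a_A = 1, a_F = 0.
For each transient state i, a_i = sum_j P(i->j) * a_j:
  a_B = 1/16*a_A + 1/16*a_B + 1/16*a_C + 3/8*a_D + 3/8*a_E + 1/16*a_F
  a_C = 5/16*a_A + 1/8*a_B + 3/16*a_C + 1/16*a_D + 3/16*a_E + 1/8*a_F
  a_D = 5/8*a_A + 3/16*a_B + 1/16*a_C + 1/16*a_D + 1/16*a_E + 0*a_F
  a_E = 3/16*a_A + 0*a_B + 1/8*a_C + 1/2*a_D + 0*a_E + 3/16*a_F

Substituting a_A = 1 and a_F = 0, rearrange to (I - Q) a = r where r[i] = P(i -> A):
  [15/16, -1/16, -3/8, -3/8] . (a_B, a_C, a_D, a_E) = 1/16
  [-1/8, 13/16, -1/16, -3/16] . (a_B, a_C, a_D, a_E) = 5/16
  [-3/16, -1/16, 15/16, -1/16] . (a_B, a_C, a_D, a_E) = 5/8
  [0, -1/8, -1/2, 1] . (a_B, a_C, a_D, a_E) = 3/16

Solving yields:
  a_B = 14261/18230
  a_C = 13621/18230
  a_D = 33631/36460
  a_E = 27057/36460

Starting state is B, so the absorption probability is a_B = 14261/18230.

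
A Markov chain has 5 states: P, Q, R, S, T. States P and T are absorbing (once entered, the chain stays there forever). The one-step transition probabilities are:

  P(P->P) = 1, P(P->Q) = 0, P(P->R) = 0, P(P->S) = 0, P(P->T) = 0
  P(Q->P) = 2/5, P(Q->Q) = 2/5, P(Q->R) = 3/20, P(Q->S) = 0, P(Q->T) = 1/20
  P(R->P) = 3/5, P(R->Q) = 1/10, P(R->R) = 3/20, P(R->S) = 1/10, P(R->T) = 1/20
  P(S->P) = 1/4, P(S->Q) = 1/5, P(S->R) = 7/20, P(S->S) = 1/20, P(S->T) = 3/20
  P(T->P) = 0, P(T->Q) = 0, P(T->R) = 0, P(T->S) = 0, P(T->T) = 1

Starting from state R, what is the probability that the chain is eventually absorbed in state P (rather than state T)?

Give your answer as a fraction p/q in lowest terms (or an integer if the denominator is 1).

Let a_i = P(absorbed in P | start in state i).
Boundary conditions: a_P = 1, a_T = 0.
For each transient state i, a_i = sum_j P(i->j) * a_j:
  a_Q = 2/5*a_P + 2/5*a_Q + 3/20*a_R + 0*a_S + 1/20*a_T
  a_R = 3/5*a_P + 1/10*a_Q + 3/20*a_R + 1/10*a_S + 1/20*a_T
  a_S = 1/4*a_P + 1/5*a_Q + 7/20*a_R + 1/20*a_S + 3/20*a_T

Substituting a_P = 1 and a_T = 0, rearrange to (I - Q) a = r where r[i] = P(i -> P):
  [3/5, -3/20, 0] . (a_Q, a_R, a_S) = 2/5
  [-1/10, 17/20, -1/10] . (a_Q, a_R, a_S) = 3/5
  [-1/5, -7/20, 19/20] . (a_Q, a_R, a_S) = 1/4

Solving yields:
  a_Q = 531/595
  a_R = 1612/1785
  a_S = 1399/1785

Starting state is R, so the absorption probability is a_R = 1612/1785.

Answer: 1612/1785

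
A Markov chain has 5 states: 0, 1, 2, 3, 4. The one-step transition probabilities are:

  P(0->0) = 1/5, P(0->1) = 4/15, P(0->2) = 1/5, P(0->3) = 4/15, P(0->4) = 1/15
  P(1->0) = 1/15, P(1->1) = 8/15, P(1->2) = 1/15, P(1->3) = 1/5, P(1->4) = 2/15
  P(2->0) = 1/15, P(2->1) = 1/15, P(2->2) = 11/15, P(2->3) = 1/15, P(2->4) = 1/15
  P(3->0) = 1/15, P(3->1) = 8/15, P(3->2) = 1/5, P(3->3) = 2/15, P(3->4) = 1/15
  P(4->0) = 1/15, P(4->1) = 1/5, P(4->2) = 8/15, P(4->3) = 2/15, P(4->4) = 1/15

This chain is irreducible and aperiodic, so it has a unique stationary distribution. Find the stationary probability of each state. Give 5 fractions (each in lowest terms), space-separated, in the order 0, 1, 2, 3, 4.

The stationary distribution satisfies pi = pi * P, i.e.:
  pi_0 = 1/5*pi_0 + 1/15*pi_1 + 1/15*pi_2 + 1/15*pi_3 + 1/15*pi_4
  pi_1 = 4/15*pi_0 + 8/15*pi_1 + 1/15*pi_2 + 8/15*pi_3 + 1/5*pi_4
  pi_2 = 1/5*pi_0 + 1/15*pi_1 + 11/15*pi_2 + 1/5*pi_3 + 8/15*pi_4
  pi_3 = 4/15*pi_0 + 1/5*pi_1 + 1/15*pi_2 + 2/15*pi_3 + 2/15*pi_4
  pi_4 = 1/15*pi_0 + 2/15*pi_1 + 1/15*pi_2 + 1/15*pi_3 + 1/15*pi_4
with normalization: pi_0 + pi_1 + pi_2 + pi_3 + pi_4 = 1.

Using the first 4 balance equations plus normalization, the linear system A*pi = b is:
  [-4/5, 1/15, 1/15, 1/15, 1/15] . pi = 0
  [4/15, -7/15, 1/15, 8/15, 1/5] . pi = 0
  [1/5, 1/15, -4/15, 1/5, 8/15] . pi = 0
  [4/15, 1/5, 1/15, -13/15, 2/15] . pi = 0
  [1, 1, 1, 1, 1] . pi = 1

Solving yields:
  pi_0 = 1/13
  pi_1 = 157/533
  pi_2 = 1515/3731
  pi_3 = 508/3731
  pi_4 = 46/533

Verification (pi * P):
  1/13*1/5 + 157/533*1/15 + 1515/3731*1/15 + 508/3731*1/15 + 46/533*1/15 = 1/13 = pi_0  (ok)
  1/13*4/15 + 157/533*8/15 + 1515/3731*1/15 + 508/3731*8/15 + 46/533*1/5 = 157/533 = pi_1  (ok)
  1/13*1/5 + 157/533*1/15 + 1515/3731*11/15 + 508/3731*1/5 + 46/533*8/15 = 1515/3731 = pi_2  (ok)
  1/13*4/15 + 157/533*1/5 + 1515/3731*1/15 + 508/3731*2/15 + 46/533*2/15 = 508/3731 = pi_3  (ok)
  1/13*1/15 + 157/533*2/15 + 1515/3731*1/15 + 508/3731*1/15 + 46/533*1/15 = 46/533 = pi_4  (ok)

Answer: 1/13 157/533 1515/3731 508/3731 46/533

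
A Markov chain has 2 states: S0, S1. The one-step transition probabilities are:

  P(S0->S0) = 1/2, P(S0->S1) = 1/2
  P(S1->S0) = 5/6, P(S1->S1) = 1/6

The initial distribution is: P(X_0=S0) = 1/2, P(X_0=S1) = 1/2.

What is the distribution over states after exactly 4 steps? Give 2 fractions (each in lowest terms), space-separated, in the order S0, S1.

Propagating the distribution step by step (d_{t+1} = d_t * P):
d_0 = (S0=1/2, S1=1/2)
  d_1[S0] = 1/2*1/2 + 1/2*5/6 = 2/3
  d_1[S1] = 1/2*1/2 + 1/2*1/6 = 1/3
d_1 = (S0=2/3, S1=1/3)
  d_2[S0] = 2/3*1/2 + 1/3*5/6 = 11/18
  d_2[S1] = 2/3*1/2 + 1/3*1/6 = 7/18
d_2 = (S0=11/18, S1=7/18)
  d_3[S0] = 11/18*1/2 + 7/18*5/6 = 17/27
  d_3[S1] = 11/18*1/2 + 7/18*1/6 = 10/27
d_3 = (S0=17/27, S1=10/27)
  d_4[S0] = 17/27*1/2 + 10/27*5/6 = 101/162
  d_4[S1] = 17/27*1/2 + 10/27*1/6 = 61/162
d_4 = (S0=101/162, S1=61/162)

Answer: 101/162 61/162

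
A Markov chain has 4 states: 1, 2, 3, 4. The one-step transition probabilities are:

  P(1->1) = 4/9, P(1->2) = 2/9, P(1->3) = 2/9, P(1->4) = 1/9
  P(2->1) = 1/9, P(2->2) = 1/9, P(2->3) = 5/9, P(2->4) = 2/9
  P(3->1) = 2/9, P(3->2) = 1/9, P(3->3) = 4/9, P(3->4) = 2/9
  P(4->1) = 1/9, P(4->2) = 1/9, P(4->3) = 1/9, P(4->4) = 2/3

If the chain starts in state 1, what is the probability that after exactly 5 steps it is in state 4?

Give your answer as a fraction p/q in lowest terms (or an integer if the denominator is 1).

Computing P^5 by repeated multiplication:
P^1 =
  1: [4/9, 2/9, 2/9, 1/9]
  2: [1/9, 1/9, 5/9, 2/9]
  3: [2/9, 1/9, 4/9, 2/9]
  4: [1/9, 1/9, 1/9, 2/3]
P^2 =
  1: [23/81, 13/81, 1/3, 2/9]
  2: [17/81, 10/81, 29/81, 25/81]
  3: [19/81, 11/81, 1/3, 8/27]
  4: [13/81, 10/81, 17/81, 41/81]
P^3 =
  1: [59/243, 104/729, 79/243, 211/729]
  2: [161/729, 98/729, 25/81, 245/729]
  3: [55/243, 100/729, 25/81, 239/729]
  4: [137/729, 94/729, 185/729, 313/729]
P^4 =
  1: [499/2187, 302/2187, 2033/6561, 2125/6561]
  2: [479/2187, 890/6561, 1957/6561, 253/729]
  3: [161/729, 298/2187, 1969/6561, 2249/6561]
  4: [1325/6561, 866/6561, 599/2187, 2573/6561]
P^5 =
  1: [13085/59049, 2686/19683, 5927/19683, 20125/59049]
  2: [12829/59049, 2666/19683, 17429/59049, 6931/19683]
  3: [12877/59049, 890/6561, 5831/19683, 20669/59049]
  4: [4111/19683, 7886/59049, 16741/59049, 7363/19683]

(P^5)[1 -> 4] = 20125/59049

Answer: 20125/59049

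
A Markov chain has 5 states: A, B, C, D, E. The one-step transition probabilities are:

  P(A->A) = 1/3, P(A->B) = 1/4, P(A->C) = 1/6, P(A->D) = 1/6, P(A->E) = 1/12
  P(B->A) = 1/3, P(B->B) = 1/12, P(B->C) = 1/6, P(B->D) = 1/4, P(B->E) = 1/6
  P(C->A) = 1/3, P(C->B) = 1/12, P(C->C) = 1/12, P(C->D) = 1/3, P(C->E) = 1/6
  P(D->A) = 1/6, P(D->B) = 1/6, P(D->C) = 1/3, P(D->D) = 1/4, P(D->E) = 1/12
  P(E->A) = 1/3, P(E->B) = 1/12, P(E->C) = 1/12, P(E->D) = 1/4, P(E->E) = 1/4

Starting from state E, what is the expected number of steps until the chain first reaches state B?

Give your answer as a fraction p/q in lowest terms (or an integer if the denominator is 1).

Answer: 2004/305

Derivation:
Let h_i = expected steps to first reach B from state i.
Boundary: h_B = 0.
First-step equations for the other states:
  h_A = 1 + 1/3*h_A + 1/4*h_B + 1/6*h_C + 1/6*h_D + 1/12*h_E
  h_C = 1 + 1/3*h_A + 1/12*h_B + 1/12*h_C + 1/3*h_D + 1/6*h_E
  h_D = 1 + 1/6*h_A + 1/6*h_B + 1/3*h_C + 1/4*h_D + 1/12*h_E
  h_E = 1 + 1/3*h_A + 1/12*h_B + 1/12*h_C + 1/4*h_D + 1/4*h_E

Substituting h_B = 0 and rearranging gives the linear system (I - Q) h = 1:
  [2/3, -1/6, -1/6, -1/12] . (h_A, h_C, h_D, h_E) = 1
  [-1/3, 11/12, -1/3, -1/6] . (h_A, h_C, h_D, h_E) = 1
  [-1/6, -1/3, 3/4, -1/12] . (h_A, h_C, h_D, h_E) = 1
  [-1/3, -1/12, -1/4, 3/4] . (h_A, h_C, h_D, h_E) = 1

Solving yields:
  h_A = 8394/1525
  h_C = 9972/1525
  h_D = 9444/1525
  h_E = 2004/305

Starting state is E, so the expected hitting time is h_E = 2004/305.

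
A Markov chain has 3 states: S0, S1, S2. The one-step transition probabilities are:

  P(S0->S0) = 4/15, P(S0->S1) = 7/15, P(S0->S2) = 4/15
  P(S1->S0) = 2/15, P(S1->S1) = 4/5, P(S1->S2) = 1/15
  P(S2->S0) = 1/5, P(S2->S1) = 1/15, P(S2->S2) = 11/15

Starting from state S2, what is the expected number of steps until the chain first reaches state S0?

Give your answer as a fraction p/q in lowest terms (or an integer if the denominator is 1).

Let h_i = expected steps to first reach S0 from state i.
Boundary: h_S0 = 0.
First-step equations for the other states:
  h_S1 = 1 + 2/15*h_S0 + 4/5*h_S1 + 1/15*h_S2
  h_S2 = 1 + 1/5*h_S0 + 1/15*h_S1 + 11/15*h_S2

Substituting h_S0 = 0 and rearranging gives the linear system (I - Q) h = 1:
  [1/5, -1/15] . (h_S1, h_S2) = 1
  [-1/15, 4/15] . (h_S1, h_S2) = 1

Solving yields:
  h_S1 = 75/11
  h_S2 = 60/11

Starting state is S2, so the expected hitting time is h_S2 = 60/11.

Answer: 60/11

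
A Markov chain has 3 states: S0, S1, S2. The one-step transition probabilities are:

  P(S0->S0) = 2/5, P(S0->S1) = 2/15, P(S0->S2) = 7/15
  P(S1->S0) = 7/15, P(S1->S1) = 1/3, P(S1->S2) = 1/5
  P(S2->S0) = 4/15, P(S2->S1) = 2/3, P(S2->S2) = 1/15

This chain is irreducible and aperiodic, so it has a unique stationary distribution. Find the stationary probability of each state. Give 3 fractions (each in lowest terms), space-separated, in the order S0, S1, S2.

Answer: 55/142 49/142 19/71

Derivation:
The stationary distribution satisfies pi = pi * P, i.e.:
  pi_S0 = 2/5*pi_S0 + 7/15*pi_S1 + 4/15*pi_S2
  pi_S1 = 2/15*pi_S0 + 1/3*pi_S1 + 2/3*pi_S2
  pi_S2 = 7/15*pi_S0 + 1/5*pi_S1 + 1/15*pi_S2
with normalization: pi_S0 + pi_S1 + pi_S2 = 1.

Using the first 2 balance equations plus normalization, the linear system A*pi = b is:
  [-3/5, 7/15, 4/15] . pi = 0
  [2/15, -2/3, 2/3] . pi = 0
  [1, 1, 1] . pi = 1

Solving yields:
  pi_S0 = 55/142
  pi_S1 = 49/142
  pi_S2 = 19/71

Verification (pi * P):
  55/142*2/5 + 49/142*7/15 + 19/71*4/15 = 55/142 = pi_S0  (ok)
  55/142*2/15 + 49/142*1/3 + 19/71*2/3 = 49/142 = pi_S1  (ok)
  55/142*7/15 + 49/142*1/5 + 19/71*1/15 = 19/71 = pi_S2  (ok)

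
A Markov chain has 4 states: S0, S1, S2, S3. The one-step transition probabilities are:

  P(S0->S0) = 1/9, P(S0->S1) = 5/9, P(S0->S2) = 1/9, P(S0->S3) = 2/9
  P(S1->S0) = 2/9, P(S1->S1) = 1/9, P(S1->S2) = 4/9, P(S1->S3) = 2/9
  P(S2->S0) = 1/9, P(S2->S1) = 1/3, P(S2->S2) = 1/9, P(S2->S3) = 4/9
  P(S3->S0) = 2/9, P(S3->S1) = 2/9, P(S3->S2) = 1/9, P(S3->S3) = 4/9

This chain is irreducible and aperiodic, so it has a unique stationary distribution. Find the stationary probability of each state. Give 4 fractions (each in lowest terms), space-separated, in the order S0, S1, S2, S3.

The stationary distribution satisfies pi = pi * P, i.e.:
  pi_S0 = 1/9*pi_S0 + 2/9*pi_S1 + 1/9*pi_S2 + 2/9*pi_S3
  pi_S1 = 5/9*pi_S0 + 1/9*pi_S1 + 1/3*pi_S2 + 2/9*pi_S3
  pi_S2 = 1/9*pi_S0 + 4/9*pi_S1 + 1/9*pi_S2 + 1/9*pi_S3
  pi_S3 = 2/9*pi_S0 + 2/9*pi_S1 + 4/9*pi_S2 + 4/9*pi_S3
with normalization: pi_S0 + pi_S1 + pi_S2 + pi_S3 = 1.

Using the first 3 balance equations plus normalization, the linear system A*pi = b is:
  [-8/9, 2/9, 1/9, 2/9] . pi = 0
  [5/9, -8/9, 1/3, 2/9] . pi = 0
  [1/9, 4/9, -8/9, 1/9] . pi = 0
  [1, 1, 1, 1] . pi = 1

Solving yields:
  pi_S0 = 158/879
  pi_S1 = 241/879
  pi_S2 = 178/879
  pi_S3 = 302/879

Verification (pi * P):
  158/879*1/9 + 241/879*2/9 + 178/879*1/9 + 302/879*2/9 = 158/879 = pi_S0  (ok)
  158/879*5/9 + 241/879*1/9 + 178/879*1/3 + 302/879*2/9 = 241/879 = pi_S1  (ok)
  158/879*1/9 + 241/879*4/9 + 178/879*1/9 + 302/879*1/9 = 178/879 = pi_S2  (ok)
  158/879*2/9 + 241/879*2/9 + 178/879*4/9 + 302/879*4/9 = 302/879 = pi_S3  (ok)

Answer: 158/879 241/879 178/879 302/879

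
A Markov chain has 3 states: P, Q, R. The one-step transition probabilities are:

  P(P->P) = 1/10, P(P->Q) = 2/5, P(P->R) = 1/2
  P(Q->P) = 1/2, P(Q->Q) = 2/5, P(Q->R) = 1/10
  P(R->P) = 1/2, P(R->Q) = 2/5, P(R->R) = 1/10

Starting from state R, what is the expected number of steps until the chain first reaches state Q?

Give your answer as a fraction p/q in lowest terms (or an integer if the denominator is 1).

Answer: 5/2

Derivation:
Let h_i = expected steps to first reach Q from state i.
Boundary: h_Q = 0.
First-step equations for the other states:
  h_P = 1 + 1/10*h_P + 2/5*h_Q + 1/2*h_R
  h_R = 1 + 1/2*h_P + 2/5*h_Q + 1/10*h_R

Substituting h_Q = 0 and rearranging gives the linear system (I - Q) h = 1:
  [9/10, -1/2] . (h_P, h_R) = 1
  [-1/2, 9/10] . (h_P, h_R) = 1

Solving yields:
  h_P = 5/2
  h_R = 5/2

Starting state is R, so the expected hitting time is h_R = 5/2.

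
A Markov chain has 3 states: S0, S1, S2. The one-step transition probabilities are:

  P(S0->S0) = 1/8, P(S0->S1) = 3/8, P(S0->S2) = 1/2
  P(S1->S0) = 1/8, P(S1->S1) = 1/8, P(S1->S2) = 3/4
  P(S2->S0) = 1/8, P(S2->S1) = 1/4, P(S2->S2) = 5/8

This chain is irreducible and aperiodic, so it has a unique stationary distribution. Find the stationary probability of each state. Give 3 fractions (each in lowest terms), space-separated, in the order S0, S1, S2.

Answer: 1/8 17/72 23/36

Derivation:
The stationary distribution satisfies pi = pi * P, i.e.:
  pi_S0 = 1/8*pi_S0 + 1/8*pi_S1 + 1/8*pi_S2
  pi_S1 = 3/8*pi_S0 + 1/8*pi_S1 + 1/4*pi_S2
  pi_S2 = 1/2*pi_S0 + 3/4*pi_S1 + 5/8*pi_S2
with normalization: pi_S0 + pi_S1 + pi_S2 = 1.

Using the first 2 balance equations plus normalization, the linear system A*pi = b is:
  [-7/8, 1/8, 1/8] . pi = 0
  [3/8, -7/8, 1/4] . pi = 0
  [1, 1, 1] . pi = 1

Solving yields:
  pi_S0 = 1/8
  pi_S1 = 17/72
  pi_S2 = 23/36

Verification (pi * P):
  1/8*1/8 + 17/72*1/8 + 23/36*1/8 = 1/8 = pi_S0  (ok)
  1/8*3/8 + 17/72*1/8 + 23/36*1/4 = 17/72 = pi_S1  (ok)
  1/8*1/2 + 17/72*3/4 + 23/36*5/8 = 23/36 = pi_S2  (ok)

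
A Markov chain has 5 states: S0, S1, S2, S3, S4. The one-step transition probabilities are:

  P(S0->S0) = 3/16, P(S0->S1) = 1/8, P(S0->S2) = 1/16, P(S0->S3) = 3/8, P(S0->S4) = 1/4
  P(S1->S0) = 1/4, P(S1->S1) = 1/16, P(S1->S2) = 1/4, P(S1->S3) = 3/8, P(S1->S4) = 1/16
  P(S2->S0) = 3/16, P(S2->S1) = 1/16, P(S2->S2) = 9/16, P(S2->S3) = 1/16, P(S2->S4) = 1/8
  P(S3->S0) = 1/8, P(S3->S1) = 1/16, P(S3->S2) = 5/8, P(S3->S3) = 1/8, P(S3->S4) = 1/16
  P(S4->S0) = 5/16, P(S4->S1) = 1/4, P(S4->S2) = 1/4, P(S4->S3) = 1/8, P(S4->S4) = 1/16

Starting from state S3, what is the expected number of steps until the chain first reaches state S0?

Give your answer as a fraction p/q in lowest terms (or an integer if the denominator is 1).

Answer: 35728/6639

Derivation:
Let h_i = expected steps to first reach S0 from state i.
Boundary: h_S0 = 0.
First-step equations for the other states:
  h_S1 = 1 + 1/4*h_S0 + 1/16*h_S1 + 1/4*h_S2 + 3/8*h_S3 + 1/16*h_S4
  h_S2 = 1 + 3/16*h_S0 + 1/16*h_S1 + 9/16*h_S2 + 1/16*h_S3 + 1/8*h_S4
  h_S3 = 1 + 1/8*h_S0 + 1/16*h_S1 + 5/8*h_S2 + 1/8*h_S3 + 1/16*h_S4
  h_S4 = 1 + 5/16*h_S0 + 1/4*h_S1 + 1/4*h_S2 + 1/8*h_S3 + 1/16*h_S4

Substituting h_S0 = 0 and rearranging gives the linear system (I - Q) h = 1:
  [15/16, -1/4, -3/8, -1/16] . (h_S1, h_S2, h_S3, h_S4) = 1
  [-1/16, 7/16, -1/16, -1/8] . (h_S1, h_S2, h_S3, h_S4) = 1
  [-1/16, -5/8, 7/8, -1/16] . (h_S1, h_S2, h_S3, h_S4) = 1
  [-1/4, -1/4, -1/8, 15/16] . (h_S1, h_S2, h_S3, h_S4) = 1

Solving yields:
  h_S1 = 32192/6639
  h_S2 = 33248/6639
  h_S3 = 35728/6639
  h_S4 = 29296/6639

Starting state is S3, so the expected hitting time is h_S3 = 35728/6639.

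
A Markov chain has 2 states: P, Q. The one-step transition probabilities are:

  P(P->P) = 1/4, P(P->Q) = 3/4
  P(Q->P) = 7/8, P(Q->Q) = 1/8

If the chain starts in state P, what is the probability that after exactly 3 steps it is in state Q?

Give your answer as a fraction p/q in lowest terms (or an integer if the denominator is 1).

Answer: 147/256

Derivation:
Computing P^3 by repeated multiplication:
P^1 =
  P: [1/4, 3/4]
  Q: [7/8, 1/8]
P^2 =
  P: [23/32, 9/32]
  Q: [21/64, 43/64]
P^3 =
  P: [109/256, 147/256]
  Q: [343/512, 169/512]

(P^3)[P -> Q] = 147/256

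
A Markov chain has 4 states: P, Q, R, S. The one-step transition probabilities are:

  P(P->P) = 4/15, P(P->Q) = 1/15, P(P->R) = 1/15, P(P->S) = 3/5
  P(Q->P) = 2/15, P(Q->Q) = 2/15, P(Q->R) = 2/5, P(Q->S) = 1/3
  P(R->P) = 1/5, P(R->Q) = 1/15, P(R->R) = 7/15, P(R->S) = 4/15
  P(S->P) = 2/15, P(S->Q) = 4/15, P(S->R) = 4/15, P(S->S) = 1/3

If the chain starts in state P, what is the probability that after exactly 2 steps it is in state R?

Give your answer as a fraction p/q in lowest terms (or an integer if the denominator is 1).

Answer: 53/225

Derivation:
Computing P^2 by repeated multiplication:
P^1 =
  P: [4/15, 1/15, 1/15, 3/5]
  Q: [2/15, 2/15, 2/5, 1/3]
  R: [1/5, 1/15, 7/15, 4/15]
  S: [2/15, 4/15, 4/15, 1/3]
P^2 =
  P: [13/75, 43/225, 53/225, 2/5]
  Q: [8/45, 32/225, 76/225, 77/225]
  R: [43/225, 28/225, 74/225, 16/45]
  S: [38/225, 34/225, 74/225, 79/225]

(P^2)[P -> R] = 53/225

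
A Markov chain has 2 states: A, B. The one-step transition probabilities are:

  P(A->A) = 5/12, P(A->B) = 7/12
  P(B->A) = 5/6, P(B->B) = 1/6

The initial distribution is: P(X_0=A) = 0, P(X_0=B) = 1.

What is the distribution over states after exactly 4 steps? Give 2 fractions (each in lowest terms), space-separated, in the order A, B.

Propagating the distribution step by step (d_{t+1} = d_t * P):
d_0 = (A=0, B=1)
  d_1[A] = 0*5/12 + 1*5/6 = 5/6
  d_1[B] = 0*7/12 + 1*1/6 = 1/6
d_1 = (A=5/6, B=1/6)
  d_2[A] = 5/6*5/12 + 1/6*5/6 = 35/72
  d_2[B] = 5/6*7/12 + 1/6*1/6 = 37/72
d_2 = (A=35/72, B=37/72)
  d_3[A] = 35/72*5/12 + 37/72*5/6 = 545/864
  d_3[B] = 35/72*7/12 + 37/72*1/6 = 319/864
d_3 = (A=545/864, B=319/864)
  d_4[A] = 545/864*5/12 + 319/864*5/6 = 5915/10368
  d_4[B] = 545/864*7/12 + 319/864*1/6 = 4453/10368
d_4 = (A=5915/10368, B=4453/10368)

Answer: 5915/10368 4453/10368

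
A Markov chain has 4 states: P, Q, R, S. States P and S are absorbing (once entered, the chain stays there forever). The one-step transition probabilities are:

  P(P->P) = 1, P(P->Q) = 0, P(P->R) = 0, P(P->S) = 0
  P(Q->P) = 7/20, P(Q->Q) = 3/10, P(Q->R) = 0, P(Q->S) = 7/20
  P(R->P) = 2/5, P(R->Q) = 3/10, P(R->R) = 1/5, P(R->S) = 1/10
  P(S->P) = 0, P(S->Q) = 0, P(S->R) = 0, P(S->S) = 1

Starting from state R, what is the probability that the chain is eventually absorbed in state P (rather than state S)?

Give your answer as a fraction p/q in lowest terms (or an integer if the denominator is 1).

Let a_i = P(absorbed in P | start in state i).
Boundary conditions: a_P = 1, a_S = 0.
For each transient state i, a_i = sum_j P(i->j) * a_j:
  a_Q = 7/20*a_P + 3/10*a_Q + 0*a_R + 7/20*a_S
  a_R = 2/5*a_P + 3/10*a_Q + 1/5*a_R + 1/10*a_S

Substituting a_P = 1 and a_S = 0, rearrange to (I - Q) a = r where r[i] = P(i -> P):
  [7/10, 0] . (a_Q, a_R) = 7/20
  [-3/10, 4/5] . (a_Q, a_R) = 2/5

Solving yields:
  a_Q = 1/2
  a_R = 11/16

Starting state is R, so the absorption probability is a_R = 11/16.

Answer: 11/16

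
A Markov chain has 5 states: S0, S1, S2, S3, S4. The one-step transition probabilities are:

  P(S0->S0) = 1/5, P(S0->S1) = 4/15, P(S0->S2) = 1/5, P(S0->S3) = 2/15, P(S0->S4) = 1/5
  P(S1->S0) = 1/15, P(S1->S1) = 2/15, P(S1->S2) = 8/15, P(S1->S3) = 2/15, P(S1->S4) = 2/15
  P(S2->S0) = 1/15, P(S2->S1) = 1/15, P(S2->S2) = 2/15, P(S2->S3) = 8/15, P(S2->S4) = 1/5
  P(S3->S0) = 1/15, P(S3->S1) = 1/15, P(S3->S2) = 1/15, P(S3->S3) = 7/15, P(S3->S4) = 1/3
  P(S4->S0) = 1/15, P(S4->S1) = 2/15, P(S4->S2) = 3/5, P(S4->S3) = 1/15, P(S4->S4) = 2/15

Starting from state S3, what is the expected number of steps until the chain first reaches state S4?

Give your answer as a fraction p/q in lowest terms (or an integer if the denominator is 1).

Let h_i = expected steps to first reach S4 from state i.
Boundary: h_S4 = 0.
First-step equations for the other states:
  h_S0 = 1 + 1/5*h_S0 + 4/15*h_S1 + 1/5*h_S2 + 2/15*h_S3 + 1/5*h_S4
  h_S1 = 1 + 1/15*h_S0 + 2/15*h_S1 + 8/15*h_S2 + 2/15*h_S3 + 2/15*h_S4
  h_S2 = 1 + 1/15*h_S0 + 1/15*h_S1 + 2/15*h_S2 + 8/15*h_S3 + 1/5*h_S4
  h_S3 = 1 + 1/15*h_S0 + 1/15*h_S1 + 1/15*h_S2 + 7/15*h_S3 + 1/3*h_S4

Substituting h_S4 = 0 and rearranging gives the linear system (I - Q) h = 1:
  [4/5, -4/15, -1/5, -2/15] . (h_S0, h_S1, h_S2, h_S3) = 1
  [-1/15, 13/15, -8/15, -2/15] . (h_S0, h_S1, h_S2, h_S3) = 1
  [-1/15, -1/15, 13/15, -8/15] . (h_S0, h_S1, h_S2, h_S3) = 1
  [-1/15, -1/15, -1/15, 8/15] . (h_S0, h_S1, h_S2, h_S3) = 1

Solving yields:
  h_S0 = 1695/394
  h_S1 = 1755/394
  h_S2 = 780/197
  h_S3 = 1365/394

Starting state is S3, so the expected hitting time is h_S3 = 1365/394.

Answer: 1365/394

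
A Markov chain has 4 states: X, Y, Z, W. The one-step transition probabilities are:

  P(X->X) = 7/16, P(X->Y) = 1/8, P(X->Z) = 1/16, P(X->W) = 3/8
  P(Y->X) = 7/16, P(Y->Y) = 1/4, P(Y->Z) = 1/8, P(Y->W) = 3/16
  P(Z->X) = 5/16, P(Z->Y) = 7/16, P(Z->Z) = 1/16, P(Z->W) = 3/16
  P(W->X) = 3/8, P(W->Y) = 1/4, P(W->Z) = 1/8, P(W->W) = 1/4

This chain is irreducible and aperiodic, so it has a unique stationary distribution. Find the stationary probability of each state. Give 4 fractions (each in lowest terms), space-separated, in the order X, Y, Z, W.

Answer: 558/1367 296/1367 128/1367 385/1367

Derivation:
The stationary distribution satisfies pi = pi * P, i.e.:
  pi_X = 7/16*pi_X + 7/16*pi_Y + 5/16*pi_Z + 3/8*pi_W
  pi_Y = 1/8*pi_X + 1/4*pi_Y + 7/16*pi_Z + 1/4*pi_W
  pi_Z = 1/16*pi_X + 1/8*pi_Y + 1/16*pi_Z + 1/8*pi_W
  pi_W = 3/8*pi_X + 3/16*pi_Y + 3/16*pi_Z + 1/4*pi_W
with normalization: pi_X + pi_Y + pi_Z + pi_W = 1.

Using the first 3 balance equations plus normalization, the linear system A*pi = b is:
  [-9/16, 7/16, 5/16, 3/8] . pi = 0
  [1/8, -3/4, 7/16, 1/4] . pi = 0
  [1/16, 1/8, -15/16, 1/8] . pi = 0
  [1, 1, 1, 1] . pi = 1

Solving yields:
  pi_X = 558/1367
  pi_Y = 296/1367
  pi_Z = 128/1367
  pi_W = 385/1367

Verification (pi * P):
  558/1367*7/16 + 296/1367*7/16 + 128/1367*5/16 + 385/1367*3/8 = 558/1367 = pi_X  (ok)
  558/1367*1/8 + 296/1367*1/4 + 128/1367*7/16 + 385/1367*1/4 = 296/1367 = pi_Y  (ok)
  558/1367*1/16 + 296/1367*1/8 + 128/1367*1/16 + 385/1367*1/8 = 128/1367 = pi_Z  (ok)
  558/1367*3/8 + 296/1367*3/16 + 128/1367*3/16 + 385/1367*1/4 = 385/1367 = pi_W  (ok)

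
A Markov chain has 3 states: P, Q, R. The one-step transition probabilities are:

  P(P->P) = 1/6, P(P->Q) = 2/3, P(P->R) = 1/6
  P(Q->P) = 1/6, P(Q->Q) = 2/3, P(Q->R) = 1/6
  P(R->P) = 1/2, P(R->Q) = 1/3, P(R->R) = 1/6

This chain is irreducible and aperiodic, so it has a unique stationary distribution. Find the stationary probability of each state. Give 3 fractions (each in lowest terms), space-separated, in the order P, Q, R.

Answer: 2/9 11/18 1/6

Derivation:
The stationary distribution satisfies pi = pi * P, i.e.:
  pi_P = 1/6*pi_P + 1/6*pi_Q + 1/2*pi_R
  pi_Q = 2/3*pi_P + 2/3*pi_Q + 1/3*pi_R
  pi_R = 1/6*pi_P + 1/6*pi_Q + 1/6*pi_R
with normalization: pi_P + pi_Q + pi_R = 1.

Using the first 2 balance equations plus normalization, the linear system A*pi = b is:
  [-5/6, 1/6, 1/2] . pi = 0
  [2/3, -1/3, 1/3] . pi = 0
  [1, 1, 1] . pi = 1

Solving yields:
  pi_P = 2/9
  pi_Q = 11/18
  pi_R = 1/6

Verification (pi * P):
  2/9*1/6 + 11/18*1/6 + 1/6*1/2 = 2/9 = pi_P  (ok)
  2/9*2/3 + 11/18*2/3 + 1/6*1/3 = 11/18 = pi_Q  (ok)
  2/9*1/6 + 11/18*1/6 + 1/6*1/6 = 1/6 = pi_R  (ok)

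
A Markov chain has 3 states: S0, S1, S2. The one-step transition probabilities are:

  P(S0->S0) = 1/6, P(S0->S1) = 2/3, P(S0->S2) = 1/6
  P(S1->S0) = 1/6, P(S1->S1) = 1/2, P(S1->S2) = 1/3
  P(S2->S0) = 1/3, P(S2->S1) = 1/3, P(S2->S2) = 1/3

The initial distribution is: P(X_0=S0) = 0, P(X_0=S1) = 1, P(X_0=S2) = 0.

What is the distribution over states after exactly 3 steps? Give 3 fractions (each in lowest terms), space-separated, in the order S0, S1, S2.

Answer: 47/216 35/72 8/27

Derivation:
Propagating the distribution step by step (d_{t+1} = d_t * P):
d_0 = (S0=0, S1=1, S2=0)
  d_1[S0] = 0*1/6 + 1*1/6 + 0*1/3 = 1/6
  d_1[S1] = 0*2/3 + 1*1/2 + 0*1/3 = 1/2
  d_1[S2] = 0*1/6 + 1*1/3 + 0*1/3 = 1/3
d_1 = (S0=1/6, S1=1/2, S2=1/3)
  d_2[S0] = 1/6*1/6 + 1/2*1/6 + 1/3*1/3 = 2/9
  d_2[S1] = 1/6*2/3 + 1/2*1/2 + 1/3*1/3 = 17/36
  d_2[S2] = 1/6*1/6 + 1/2*1/3 + 1/3*1/3 = 11/36
d_2 = (S0=2/9, S1=17/36, S2=11/36)
  d_3[S0] = 2/9*1/6 + 17/36*1/6 + 11/36*1/3 = 47/216
  d_3[S1] = 2/9*2/3 + 17/36*1/2 + 11/36*1/3 = 35/72
  d_3[S2] = 2/9*1/6 + 17/36*1/3 + 11/36*1/3 = 8/27
d_3 = (S0=47/216, S1=35/72, S2=8/27)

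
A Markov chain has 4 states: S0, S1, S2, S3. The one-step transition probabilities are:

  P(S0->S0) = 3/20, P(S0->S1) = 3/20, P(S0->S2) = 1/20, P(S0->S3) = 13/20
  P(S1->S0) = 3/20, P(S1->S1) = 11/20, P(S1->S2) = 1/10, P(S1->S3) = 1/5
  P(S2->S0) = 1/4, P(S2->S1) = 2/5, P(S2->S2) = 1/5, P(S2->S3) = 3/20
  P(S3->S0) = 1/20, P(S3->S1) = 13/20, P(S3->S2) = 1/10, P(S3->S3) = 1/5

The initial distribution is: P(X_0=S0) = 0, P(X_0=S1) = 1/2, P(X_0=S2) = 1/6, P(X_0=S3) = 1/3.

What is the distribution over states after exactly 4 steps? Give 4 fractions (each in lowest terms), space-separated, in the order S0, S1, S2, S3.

Propagating the distribution step by step (d_{t+1} = d_t * P):
d_0 = (S0=0, S1=1/2, S2=1/6, S3=1/3)
  d_1[S0] = 0*3/20 + 1/2*3/20 + 1/6*1/4 + 1/3*1/20 = 2/15
  d_1[S1] = 0*3/20 + 1/2*11/20 + 1/6*2/5 + 1/3*13/20 = 67/120
  d_1[S2] = 0*1/20 + 1/2*1/10 + 1/6*1/5 + 1/3*1/10 = 7/60
  d_1[S3] = 0*13/20 + 1/2*1/5 + 1/6*3/20 + 1/3*1/5 = 23/120
d_1 = (S0=2/15, S1=67/120, S2=7/60, S3=23/120)
  d_2[S0] = 2/15*3/20 + 67/120*3/20 + 7/60*1/4 + 23/120*1/20 = 57/400
  d_2[S1] = 2/15*3/20 + 67/120*11/20 + 7/60*2/5 + 23/120*13/20 = 299/600
  d_2[S2] = 2/15*1/20 + 67/120*1/10 + 7/60*1/5 + 23/120*1/10 = 21/200
  d_2[S3] = 2/15*13/20 + 67/120*1/5 + 7/60*3/20 + 23/120*1/5 = 61/240
d_2 = (S0=57/400, S1=299/600, S2=21/200, S3=61/240)
  d_3[S0] = 57/400*3/20 + 299/600*3/20 + 21/200*1/4 + 61/240*1/20 = 1621/12000
  d_3[S1] = 57/400*3/20 + 299/600*11/20 + 21/200*2/5 + 61/240*13/20 = 377/750
  d_3[S2] = 57/400*1/20 + 299/600*1/10 + 21/200*1/5 + 61/240*1/10 = 827/8000
  d_3[S3] = 57/400*13/20 + 299/600*1/5 + 21/200*3/20 + 61/240*1/5 = 2071/8000
d_3 = (S0=1621/12000, S1=377/750, S2=827/8000, S3=2071/8000)
  d_4[S0] = 1621/12000*3/20 + 377/750*3/20 + 827/8000*1/4 + 2071/8000*1/20 = 2689/20000
  d_4[S1] = 1621/12000*3/20 + 377/750*11/20 + 827/8000*2/5 + 2071/8000*13/20 = 243047/480000
  d_4[S2] = 1621/12000*1/20 + 377/750*1/10 + 827/8000*1/5 + 2071/8000*1/10 = 1243/12000
  d_4[S3] = 1621/12000*13/20 + 377/750*1/5 + 827/8000*3/20 + 2071/8000*1/5 = 40899/160000
d_4 = (S0=2689/20000, S1=243047/480000, S2=1243/12000, S3=40899/160000)

Answer: 2689/20000 243047/480000 1243/12000 40899/160000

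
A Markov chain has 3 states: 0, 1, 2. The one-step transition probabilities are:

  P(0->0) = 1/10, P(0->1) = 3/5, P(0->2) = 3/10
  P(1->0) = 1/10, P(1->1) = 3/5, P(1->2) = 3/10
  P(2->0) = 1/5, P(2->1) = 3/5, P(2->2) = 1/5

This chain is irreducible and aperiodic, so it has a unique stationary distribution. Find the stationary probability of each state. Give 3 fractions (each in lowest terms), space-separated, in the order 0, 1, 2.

The stationary distribution satisfies pi = pi * P, i.e.:
  pi_0 = 1/10*pi_0 + 1/10*pi_1 + 1/5*pi_2
  pi_1 = 3/5*pi_0 + 3/5*pi_1 + 3/5*pi_2
  pi_2 = 3/10*pi_0 + 3/10*pi_1 + 1/5*pi_2
with normalization: pi_0 + pi_1 + pi_2 = 1.

Using the first 2 balance equations plus normalization, the linear system A*pi = b is:
  [-9/10, 1/10, 1/5] . pi = 0
  [3/5, -2/5, 3/5] . pi = 0
  [1, 1, 1] . pi = 1

Solving yields:
  pi_0 = 7/55
  pi_1 = 3/5
  pi_2 = 3/11

Verification (pi * P):
  7/55*1/10 + 3/5*1/10 + 3/11*1/5 = 7/55 = pi_0  (ok)
  7/55*3/5 + 3/5*3/5 + 3/11*3/5 = 3/5 = pi_1  (ok)
  7/55*3/10 + 3/5*3/10 + 3/11*1/5 = 3/11 = pi_2  (ok)

Answer: 7/55 3/5 3/11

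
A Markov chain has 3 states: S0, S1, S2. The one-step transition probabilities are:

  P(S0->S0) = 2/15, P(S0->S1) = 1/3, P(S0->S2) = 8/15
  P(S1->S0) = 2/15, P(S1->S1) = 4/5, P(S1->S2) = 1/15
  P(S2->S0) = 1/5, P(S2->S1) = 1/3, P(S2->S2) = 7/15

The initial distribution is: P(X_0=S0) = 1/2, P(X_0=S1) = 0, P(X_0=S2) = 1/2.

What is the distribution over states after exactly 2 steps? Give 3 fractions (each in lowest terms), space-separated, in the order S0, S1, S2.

Answer: 1/6 22/45 31/90

Derivation:
Propagating the distribution step by step (d_{t+1} = d_t * P):
d_0 = (S0=1/2, S1=0, S2=1/2)
  d_1[S0] = 1/2*2/15 + 0*2/15 + 1/2*1/5 = 1/6
  d_1[S1] = 1/2*1/3 + 0*4/5 + 1/2*1/3 = 1/3
  d_1[S2] = 1/2*8/15 + 0*1/15 + 1/2*7/15 = 1/2
d_1 = (S0=1/6, S1=1/3, S2=1/2)
  d_2[S0] = 1/6*2/15 + 1/3*2/15 + 1/2*1/5 = 1/6
  d_2[S1] = 1/6*1/3 + 1/3*4/5 + 1/2*1/3 = 22/45
  d_2[S2] = 1/6*8/15 + 1/3*1/15 + 1/2*7/15 = 31/90
d_2 = (S0=1/6, S1=22/45, S2=31/90)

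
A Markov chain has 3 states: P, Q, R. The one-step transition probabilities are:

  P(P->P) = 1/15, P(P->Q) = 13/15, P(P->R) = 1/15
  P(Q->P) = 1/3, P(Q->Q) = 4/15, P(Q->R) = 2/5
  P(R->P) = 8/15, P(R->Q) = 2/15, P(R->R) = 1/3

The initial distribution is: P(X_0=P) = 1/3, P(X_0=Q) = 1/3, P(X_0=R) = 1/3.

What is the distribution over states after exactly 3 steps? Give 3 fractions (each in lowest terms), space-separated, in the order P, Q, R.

Answer: 3119/10125 4169/10125 2837/10125

Derivation:
Propagating the distribution step by step (d_{t+1} = d_t * P):
d_0 = (P=1/3, Q=1/3, R=1/3)
  d_1[P] = 1/3*1/15 + 1/3*1/3 + 1/3*8/15 = 14/45
  d_1[Q] = 1/3*13/15 + 1/3*4/15 + 1/3*2/15 = 19/45
  d_1[R] = 1/3*1/15 + 1/3*2/5 + 1/3*1/3 = 4/15
d_1 = (P=14/45, Q=19/45, R=4/15)
  d_2[P] = 14/45*1/15 + 19/45*1/3 + 4/15*8/15 = 41/135
  d_2[Q] = 14/45*13/15 + 19/45*4/15 + 4/15*2/15 = 94/225
  d_2[R] = 14/45*1/15 + 19/45*2/5 + 4/15*1/3 = 188/675
d_2 = (P=41/135, Q=94/225, R=188/675)
  d_3[P] = 41/135*1/15 + 94/225*1/3 + 188/675*8/15 = 3119/10125
  d_3[Q] = 41/135*13/15 + 94/225*4/15 + 188/675*2/15 = 4169/10125
  d_3[R] = 41/135*1/15 + 94/225*2/5 + 188/675*1/3 = 2837/10125
d_3 = (P=3119/10125, Q=4169/10125, R=2837/10125)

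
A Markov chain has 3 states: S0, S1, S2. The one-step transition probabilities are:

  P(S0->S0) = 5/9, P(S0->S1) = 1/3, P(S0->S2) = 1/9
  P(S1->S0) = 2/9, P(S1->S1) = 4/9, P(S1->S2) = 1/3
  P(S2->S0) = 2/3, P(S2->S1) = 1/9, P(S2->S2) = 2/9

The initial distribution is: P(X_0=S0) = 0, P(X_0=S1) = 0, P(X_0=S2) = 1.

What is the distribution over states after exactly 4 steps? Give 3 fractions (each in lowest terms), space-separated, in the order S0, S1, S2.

Answer: 3064/6561 2144/6561 451/2187

Derivation:
Propagating the distribution step by step (d_{t+1} = d_t * P):
d_0 = (S0=0, S1=0, S2=1)
  d_1[S0] = 0*5/9 + 0*2/9 + 1*2/3 = 2/3
  d_1[S1] = 0*1/3 + 0*4/9 + 1*1/9 = 1/9
  d_1[S2] = 0*1/9 + 0*1/3 + 1*2/9 = 2/9
d_1 = (S0=2/3, S1=1/9, S2=2/9)
  d_2[S0] = 2/3*5/9 + 1/9*2/9 + 2/9*2/3 = 44/81
  d_2[S1] = 2/3*1/3 + 1/9*4/9 + 2/9*1/9 = 8/27
  d_2[S2] = 2/3*1/9 + 1/9*1/3 + 2/9*2/9 = 13/81
d_2 = (S0=44/81, S1=8/27, S2=13/81)
  d_3[S0] = 44/81*5/9 + 8/27*2/9 + 13/81*2/3 = 346/729
  d_3[S1] = 44/81*1/3 + 8/27*4/9 + 13/81*1/9 = 241/729
  d_3[S2] = 44/81*1/9 + 8/27*1/3 + 13/81*2/9 = 142/729
d_3 = (S0=346/729, S1=241/729, S2=142/729)
  d_4[S0] = 346/729*5/9 + 241/729*2/9 + 142/729*2/3 = 3064/6561
  d_4[S1] = 346/729*1/3 + 241/729*4/9 + 142/729*1/9 = 2144/6561
  d_4[S2] = 346/729*1/9 + 241/729*1/3 + 142/729*2/9 = 451/2187
d_4 = (S0=3064/6561, S1=2144/6561, S2=451/2187)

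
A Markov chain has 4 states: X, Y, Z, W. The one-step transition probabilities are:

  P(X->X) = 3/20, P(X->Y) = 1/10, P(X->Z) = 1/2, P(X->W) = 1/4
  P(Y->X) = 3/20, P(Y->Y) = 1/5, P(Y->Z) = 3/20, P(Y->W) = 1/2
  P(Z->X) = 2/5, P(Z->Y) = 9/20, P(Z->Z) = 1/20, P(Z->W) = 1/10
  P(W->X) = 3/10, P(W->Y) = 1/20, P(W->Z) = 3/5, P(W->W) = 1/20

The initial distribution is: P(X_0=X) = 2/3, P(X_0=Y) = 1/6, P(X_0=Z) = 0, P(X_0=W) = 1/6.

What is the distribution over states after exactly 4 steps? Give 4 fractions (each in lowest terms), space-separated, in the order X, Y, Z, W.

Propagating the distribution step by step (d_{t+1} = d_t * P):
d_0 = (X=2/3, Y=1/6, Z=0, W=1/6)
  d_1[X] = 2/3*3/20 + 1/6*3/20 + 0*2/5 + 1/6*3/10 = 7/40
  d_1[Y] = 2/3*1/10 + 1/6*1/5 + 0*9/20 + 1/6*1/20 = 13/120
  d_1[Z] = 2/3*1/2 + 1/6*3/20 + 0*1/20 + 1/6*3/5 = 11/24
  d_1[W] = 2/3*1/4 + 1/6*1/2 + 0*1/10 + 1/6*1/20 = 31/120
d_1 = (X=7/40, Y=13/120, Z=11/24, W=31/120)
  d_2[X] = 7/40*3/20 + 13/120*3/20 + 11/24*2/5 + 31/120*3/10 = 91/300
  d_2[Y] = 7/40*1/10 + 13/120*1/5 + 11/24*9/20 + 31/120*1/20 = 31/120
  d_2[Z] = 7/40*1/2 + 13/120*3/20 + 11/24*1/20 + 31/120*3/5 = 169/600
  d_2[W] = 7/40*1/4 + 13/120*1/2 + 11/24*1/10 + 31/120*1/20 = 47/300
d_2 = (X=91/300, Y=31/120, Z=169/600, W=47/300)
  d_3[X] = 91/300*3/20 + 31/120*3/20 + 169/600*2/5 + 47/300*3/10 = 2927/12000
  d_3[Y] = 91/300*1/10 + 31/120*1/5 + 169/600*9/20 + 47/300*1/20 = 2599/12000
  d_3[Z] = 91/300*1/2 + 31/120*3/20 + 169/600*1/20 + 47/300*3/5 = 597/2000
  d_3[W] = 91/300*1/4 + 31/120*1/2 + 169/600*1/10 + 47/300*1/20 = 241/1000
d_3 = (X=2927/12000, Y=2599/12000, Z=597/2000, W=241/1000)
  d_4[X] = 2927/12000*3/20 + 2599/12000*3/20 + 597/2000*2/5 + 241/1000*3/10 = 10431/40000
  d_4[Y] = 2927/12000*1/10 + 2599/12000*1/5 + 597/2000*9/20 + 241/1000*1/20 = 2569/12000
  d_4[Z] = 2927/12000*1/2 + 2599/12000*3/20 + 597/2000*1/20 + 241/1000*3/5 = 75353/240000
  d_4[W] = 2927/12000*1/4 + 2599/12000*1/2 + 597/2000*1/10 + 241/1000*1/20 = 50681/240000
d_4 = (X=10431/40000, Y=2569/12000, Z=75353/240000, W=50681/240000)

Answer: 10431/40000 2569/12000 75353/240000 50681/240000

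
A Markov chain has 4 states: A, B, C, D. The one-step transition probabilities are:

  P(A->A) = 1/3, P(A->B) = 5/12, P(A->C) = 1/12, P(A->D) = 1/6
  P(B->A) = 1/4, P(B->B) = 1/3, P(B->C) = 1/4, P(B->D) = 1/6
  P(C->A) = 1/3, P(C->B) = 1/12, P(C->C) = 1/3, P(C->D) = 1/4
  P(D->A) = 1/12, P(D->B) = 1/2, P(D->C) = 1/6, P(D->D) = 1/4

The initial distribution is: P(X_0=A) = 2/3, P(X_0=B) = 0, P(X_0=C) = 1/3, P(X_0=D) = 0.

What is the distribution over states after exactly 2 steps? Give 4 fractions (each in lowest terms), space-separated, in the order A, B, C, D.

Propagating the distribution step by step (d_{t+1} = d_t * P):
d_0 = (A=2/3, B=0, C=1/3, D=0)
  d_1[A] = 2/3*1/3 + 0*1/4 + 1/3*1/3 + 0*1/12 = 1/3
  d_1[B] = 2/3*5/12 + 0*1/3 + 1/3*1/12 + 0*1/2 = 11/36
  d_1[C] = 2/3*1/12 + 0*1/4 + 1/3*1/3 + 0*1/6 = 1/6
  d_1[D] = 2/3*1/6 + 0*1/6 + 1/3*1/4 + 0*1/4 = 7/36
d_1 = (A=1/3, B=11/36, C=1/6, D=7/36)
  d_2[A] = 1/3*1/3 + 11/36*1/4 + 1/6*1/3 + 7/36*1/12 = 7/27
  d_2[B] = 1/3*5/12 + 11/36*1/3 + 1/6*1/12 + 7/36*1/2 = 19/54
  d_2[C] = 1/3*1/12 + 11/36*1/4 + 1/6*1/3 + 7/36*1/6 = 83/432
  d_2[D] = 1/3*1/6 + 11/36*1/6 + 1/6*1/4 + 7/36*1/4 = 85/432
d_2 = (A=7/27, B=19/54, C=83/432, D=85/432)

Answer: 7/27 19/54 83/432 85/432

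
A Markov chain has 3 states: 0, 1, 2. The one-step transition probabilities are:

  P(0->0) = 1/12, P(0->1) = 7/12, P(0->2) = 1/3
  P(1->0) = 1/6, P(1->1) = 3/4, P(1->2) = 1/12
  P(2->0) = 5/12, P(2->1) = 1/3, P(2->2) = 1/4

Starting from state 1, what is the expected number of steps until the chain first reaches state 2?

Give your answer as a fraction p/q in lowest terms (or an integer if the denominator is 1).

Answer: 156/19

Derivation:
Let h_i = expected steps to first reach 2 from state i.
Boundary: h_2 = 0.
First-step equations for the other states:
  h_0 = 1 + 1/12*h_0 + 7/12*h_1 + 1/3*h_2
  h_1 = 1 + 1/6*h_0 + 3/4*h_1 + 1/12*h_2

Substituting h_2 = 0 and rearranging gives the linear system (I - Q) h = 1:
  [11/12, -7/12] . (h_0, h_1) = 1
  [-1/6, 1/4] . (h_0, h_1) = 1

Solving yields:
  h_0 = 120/19
  h_1 = 156/19

Starting state is 1, so the expected hitting time is h_1 = 156/19.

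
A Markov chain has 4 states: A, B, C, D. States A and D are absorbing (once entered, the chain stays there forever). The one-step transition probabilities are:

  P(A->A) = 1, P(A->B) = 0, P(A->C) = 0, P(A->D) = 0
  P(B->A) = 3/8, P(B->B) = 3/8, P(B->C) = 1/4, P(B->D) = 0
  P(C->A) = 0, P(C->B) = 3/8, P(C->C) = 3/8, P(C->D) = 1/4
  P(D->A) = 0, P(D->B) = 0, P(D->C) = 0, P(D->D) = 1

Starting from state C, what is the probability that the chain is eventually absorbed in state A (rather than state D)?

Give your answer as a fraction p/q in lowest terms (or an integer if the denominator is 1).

Answer: 9/19

Derivation:
Let a_i = P(absorbed in A | start in state i).
Boundary conditions: a_A = 1, a_D = 0.
For each transient state i, a_i = sum_j P(i->j) * a_j:
  a_B = 3/8*a_A + 3/8*a_B + 1/4*a_C + 0*a_D
  a_C = 0*a_A + 3/8*a_B + 3/8*a_C + 1/4*a_D

Substituting a_A = 1 and a_D = 0, rearrange to (I - Q) a = r where r[i] = P(i -> A):
  [5/8, -1/4] . (a_B, a_C) = 3/8
  [-3/8, 5/8] . (a_B, a_C) = 0

Solving yields:
  a_B = 15/19
  a_C = 9/19

Starting state is C, so the absorption probability is a_C = 9/19.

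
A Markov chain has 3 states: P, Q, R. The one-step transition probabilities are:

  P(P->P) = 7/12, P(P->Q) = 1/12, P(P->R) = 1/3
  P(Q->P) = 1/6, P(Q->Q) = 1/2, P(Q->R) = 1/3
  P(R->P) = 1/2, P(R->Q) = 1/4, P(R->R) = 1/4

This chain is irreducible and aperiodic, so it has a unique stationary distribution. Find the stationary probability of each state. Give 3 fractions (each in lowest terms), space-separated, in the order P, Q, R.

Answer: 6/13 3/13 4/13

Derivation:
The stationary distribution satisfies pi = pi * P, i.e.:
  pi_P = 7/12*pi_P + 1/6*pi_Q + 1/2*pi_R
  pi_Q = 1/12*pi_P + 1/2*pi_Q + 1/4*pi_R
  pi_R = 1/3*pi_P + 1/3*pi_Q + 1/4*pi_R
with normalization: pi_P + pi_Q + pi_R = 1.

Using the first 2 balance equations plus normalization, the linear system A*pi = b is:
  [-5/12, 1/6, 1/2] . pi = 0
  [1/12, -1/2, 1/4] . pi = 0
  [1, 1, 1] . pi = 1

Solving yields:
  pi_P = 6/13
  pi_Q = 3/13
  pi_R = 4/13

Verification (pi * P):
  6/13*7/12 + 3/13*1/6 + 4/13*1/2 = 6/13 = pi_P  (ok)
  6/13*1/12 + 3/13*1/2 + 4/13*1/4 = 3/13 = pi_Q  (ok)
  6/13*1/3 + 3/13*1/3 + 4/13*1/4 = 4/13 = pi_R  (ok)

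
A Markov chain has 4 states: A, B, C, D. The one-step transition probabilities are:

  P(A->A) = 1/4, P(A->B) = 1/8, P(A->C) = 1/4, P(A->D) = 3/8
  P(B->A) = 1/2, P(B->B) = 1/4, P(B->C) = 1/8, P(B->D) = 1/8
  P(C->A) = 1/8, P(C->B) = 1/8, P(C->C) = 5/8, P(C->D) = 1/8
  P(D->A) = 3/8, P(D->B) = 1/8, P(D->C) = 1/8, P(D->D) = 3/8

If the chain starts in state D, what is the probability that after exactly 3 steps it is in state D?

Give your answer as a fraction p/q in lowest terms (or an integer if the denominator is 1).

Answer: 9/32

Derivation:
Computing P^3 by repeated multiplication:
P^1 =
  A: [1/4, 1/8, 1/4, 3/8]
  B: [1/2, 1/4, 1/8, 1/8]
  C: [1/8, 1/8, 5/8, 1/8]
  D: [3/8, 1/8, 1/8, 3/8]
P^2 =
  A: [19/64, 9/64, 9/32, 9/32]
  B: [5/16, 5/32, 1/4, 9/32]
  C: [7/32, 9/64, 29/64, 3/16]
  D: [5/16, 9/64, 15/64, 5/16]
P^3 =
  A: [73/256, 73/512, 155/512, 69/256]
  B: [75/256, 37/256, 37/128, 35/128]
  C: [129/512, 73/512, 97/256, 29/128]
  D: [151/512, 73/512, 9/32, 9/32]

(P^3)[D -> D] = 9/32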